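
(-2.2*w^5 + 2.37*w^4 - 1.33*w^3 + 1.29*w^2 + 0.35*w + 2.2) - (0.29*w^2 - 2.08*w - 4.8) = -2.2*w^5 + 2.37*w^4 - 1.33*w^3 + 1.0*w^2 + 2.43*w + 7.0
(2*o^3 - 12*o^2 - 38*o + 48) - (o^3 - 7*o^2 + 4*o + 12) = o^3 - 5*o^2 - 42*o + 36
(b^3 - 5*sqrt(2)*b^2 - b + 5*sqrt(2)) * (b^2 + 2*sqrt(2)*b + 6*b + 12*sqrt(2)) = b^5 - 3*sqrt(2)*b^4 + 6*b^4 - 18*sqrt(2)*b^3 - 21*b^3 - 126*b^2 + 3*sqrt(2)*b^2 + 20*b + 18*sqrt(2)*b + 120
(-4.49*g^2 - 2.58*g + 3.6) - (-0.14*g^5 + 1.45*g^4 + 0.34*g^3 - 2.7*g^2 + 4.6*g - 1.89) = 0.14*g^5 - 1.45*g^4 - 0.34*g^3 - 1.79*g^2 - 7.18*g + 5.49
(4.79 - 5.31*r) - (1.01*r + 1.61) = 3.18 - 6.32*r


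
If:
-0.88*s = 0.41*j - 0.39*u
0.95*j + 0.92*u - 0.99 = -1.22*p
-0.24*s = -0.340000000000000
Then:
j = 0.951219512195122*u - 3.04065040650406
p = 3.1791949886712 - 1.49480207916833*u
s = 1.42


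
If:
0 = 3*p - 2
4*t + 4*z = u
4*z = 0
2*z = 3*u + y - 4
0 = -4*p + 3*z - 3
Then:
No Solution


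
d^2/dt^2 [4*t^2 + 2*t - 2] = 8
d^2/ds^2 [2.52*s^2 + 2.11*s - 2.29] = 5.04000000000000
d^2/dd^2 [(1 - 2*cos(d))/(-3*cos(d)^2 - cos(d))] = (42*sin(d)^4/cos(d)^3 + 18*sin(d)^2 + 27 + 31/cos(d) - 18/cos(d)^2 - 44/cos(d)^3)/(3*cos(d) + 1)^3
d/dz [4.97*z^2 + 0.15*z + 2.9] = 9.94*z + 0.15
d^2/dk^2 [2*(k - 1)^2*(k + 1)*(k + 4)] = 24*k^2 + 36*k - 20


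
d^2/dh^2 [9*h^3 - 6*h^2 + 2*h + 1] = 54*h - 12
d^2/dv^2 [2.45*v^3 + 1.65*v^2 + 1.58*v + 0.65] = 14.7*v + 3.3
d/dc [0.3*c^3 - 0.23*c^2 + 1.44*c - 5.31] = 0.9*c^2 - 0.46*c + 1.44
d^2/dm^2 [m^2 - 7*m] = 2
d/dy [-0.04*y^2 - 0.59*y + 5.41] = -0.08*y - 0.59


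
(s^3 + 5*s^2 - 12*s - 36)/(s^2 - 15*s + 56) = (s^3 + 5*s^2 - 12*s - 36)/(s^2 - 15*s + 56)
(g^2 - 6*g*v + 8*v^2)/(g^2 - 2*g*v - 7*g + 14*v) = (g - 4*v)/(g - 7)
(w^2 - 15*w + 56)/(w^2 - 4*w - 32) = (w - 7)/(w + 4)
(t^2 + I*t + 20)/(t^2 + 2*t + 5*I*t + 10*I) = (t - 4*I)/(t + 2)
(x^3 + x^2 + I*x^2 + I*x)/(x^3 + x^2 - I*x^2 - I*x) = (x + I)/(x - I)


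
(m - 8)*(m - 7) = m^2 - 15*m + 56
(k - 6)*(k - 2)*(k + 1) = k^3 - 7*k^2 + 4*k + 12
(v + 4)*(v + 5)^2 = v^3 + 14*v^2 + 65*v + 100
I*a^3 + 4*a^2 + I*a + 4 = (a - 4*I)*(a + I)*(I*a + 1)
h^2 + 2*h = h*(h + 2)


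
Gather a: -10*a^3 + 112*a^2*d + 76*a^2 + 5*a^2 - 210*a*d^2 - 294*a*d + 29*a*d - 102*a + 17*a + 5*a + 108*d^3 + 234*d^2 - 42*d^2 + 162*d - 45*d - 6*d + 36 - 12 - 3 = -10*a^3 + a^2*(112*d + 81) + a*(-210*d^2 - 265*d - 80) + 108*d^3 + 192*d^2 + 111*d + 21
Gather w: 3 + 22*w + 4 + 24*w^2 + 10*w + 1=24*w^2 + 32*w + 8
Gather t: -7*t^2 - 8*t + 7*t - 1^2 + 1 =-7*t^2 - t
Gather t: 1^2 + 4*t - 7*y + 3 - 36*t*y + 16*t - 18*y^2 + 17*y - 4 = t*(20 - 36*y) - 18*y^2 + 10*y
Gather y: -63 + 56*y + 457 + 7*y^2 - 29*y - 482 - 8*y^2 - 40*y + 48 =-y^2 - 13*y - 40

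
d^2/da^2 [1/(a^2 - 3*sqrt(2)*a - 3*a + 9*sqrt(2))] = 2*(-a^2 + 3*a + 3*sqrt(2)*a + (-2*a + 3 + 3*sqrt(2))^2 - 9*sqrt(2))/(a^2 - 3*sqrt(2)*a - 3*a + 9*sqrt(2))^3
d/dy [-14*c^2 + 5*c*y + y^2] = 5*c + 2*y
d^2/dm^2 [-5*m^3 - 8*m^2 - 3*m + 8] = -30*m - 16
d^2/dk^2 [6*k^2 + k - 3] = 12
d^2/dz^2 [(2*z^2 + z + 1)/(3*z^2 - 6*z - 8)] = 2*(45*z^3 + 171*z^2 + 18*z + 140)/(27*z^6 - 162*z^5 + 108*z^4 + 648*z^3 - 288*z^2 - 1152*z - 512)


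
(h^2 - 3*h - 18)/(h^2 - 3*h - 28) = (-h^2 + 3*h + 18)/(-h^2 + 3*h + 28)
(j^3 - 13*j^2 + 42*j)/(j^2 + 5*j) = (j^2 - 13*j + 42)/(j + 5)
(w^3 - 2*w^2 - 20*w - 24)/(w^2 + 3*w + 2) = (w^2 - 4*w - 12)/(w + 1)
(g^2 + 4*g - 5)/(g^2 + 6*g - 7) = (g + 5)/(g + 7)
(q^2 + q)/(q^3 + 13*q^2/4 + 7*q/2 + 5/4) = 4*q/(4*q^2 + 9*q + 5)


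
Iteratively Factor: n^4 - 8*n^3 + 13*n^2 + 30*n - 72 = (n - 4)*(n^3 - 4*n^2 - 3*n + 18) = (n - 4)*(n - 3)*(n^2 - n - 6) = (n - 4)*(n - 3)*(n + 2)*(n - 3)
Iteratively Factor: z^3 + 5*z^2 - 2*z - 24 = (z + 4)*(z^2 + z - 6) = (z - 2)*(z + 4)*(z + 3)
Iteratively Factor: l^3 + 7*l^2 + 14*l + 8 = (l + 4)*(l^2 + 3*l + 2) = (l + 1)*(l + 4)*(l + 2)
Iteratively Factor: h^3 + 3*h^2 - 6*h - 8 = (h - 2)*(h^2 + 5*h + 4) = (h - 2)*(h + 1)*(h + 4)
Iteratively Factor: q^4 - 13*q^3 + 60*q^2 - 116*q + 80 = (q - 5)*(q^3 - 8*q^2 + 20*q - 16) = (q - 5)*(q - 2)*(q^2 - 6*q + 8) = (q - 5)*(q - 4)*(q - 2)*(q - 2)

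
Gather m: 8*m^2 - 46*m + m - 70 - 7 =8*m^2 - 45*m - 77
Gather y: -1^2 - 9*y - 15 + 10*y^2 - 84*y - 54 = 10*y^2 - 93*y - 70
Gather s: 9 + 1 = 10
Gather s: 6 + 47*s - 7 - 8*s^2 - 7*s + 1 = -8*s^2 + 40*s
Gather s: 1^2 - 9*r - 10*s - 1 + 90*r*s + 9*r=s*(90*r - 10)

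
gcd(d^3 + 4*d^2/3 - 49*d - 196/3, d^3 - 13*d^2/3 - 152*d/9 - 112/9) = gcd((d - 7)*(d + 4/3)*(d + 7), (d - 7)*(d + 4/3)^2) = d^2 - 17*d/3 - 28/3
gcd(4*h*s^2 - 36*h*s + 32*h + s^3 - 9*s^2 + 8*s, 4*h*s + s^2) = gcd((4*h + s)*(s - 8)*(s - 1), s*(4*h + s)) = 4*h + s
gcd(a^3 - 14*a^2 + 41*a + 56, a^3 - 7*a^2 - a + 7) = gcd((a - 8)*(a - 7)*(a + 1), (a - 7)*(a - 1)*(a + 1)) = a^2 - 6*a - 7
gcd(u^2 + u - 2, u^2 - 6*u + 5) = u - 1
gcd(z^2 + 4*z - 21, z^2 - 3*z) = z - 3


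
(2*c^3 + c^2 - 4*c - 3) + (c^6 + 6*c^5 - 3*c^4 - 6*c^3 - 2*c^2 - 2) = c^6 + 6*c^5 - 3*c^4 - 4*c^3 - c^2 - 4*c - 5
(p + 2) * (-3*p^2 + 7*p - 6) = -3*p^3 + p^2 + 8*p - 12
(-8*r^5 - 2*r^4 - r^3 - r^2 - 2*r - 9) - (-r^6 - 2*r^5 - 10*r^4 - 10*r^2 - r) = r^6 - 6*r^5 + 8*r^4 - r^3 + 9*r^2 - r - 9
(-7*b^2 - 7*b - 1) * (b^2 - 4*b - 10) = -7*b^4 + 21*b^3 + 97*b^2 + 74*b + 10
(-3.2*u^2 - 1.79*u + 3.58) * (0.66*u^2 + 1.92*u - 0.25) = -2.112*u^4 - 7.3254*u^3 - 0.274*u^2 + 7.3211*u - 0.895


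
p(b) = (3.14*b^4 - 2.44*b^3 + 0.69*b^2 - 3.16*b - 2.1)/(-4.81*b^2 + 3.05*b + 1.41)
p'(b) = (9.62*b - 3.05)*(3.14*b^4 - 2.44*b^3 + 0.69*b^2 - 3.16*b - 2.1)/(-4.81*b^2 + 3.05*b + 1.41)^2 + (12.56*b^3 - 7.32*b^2 + 1.38*b - 3.16)/(-4.81*b^2 + 3.05*b + 1.41)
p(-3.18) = -7.28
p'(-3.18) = 4.23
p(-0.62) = -0.50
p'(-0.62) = 2.27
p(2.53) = -3.85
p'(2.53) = -3.46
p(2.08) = -2.38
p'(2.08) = -3.11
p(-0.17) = -2.03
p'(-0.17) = 7.77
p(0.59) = -2.50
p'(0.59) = -5.79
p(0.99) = 13.71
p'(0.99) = -322.89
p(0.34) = -1.67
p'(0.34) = -1.80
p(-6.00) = -24.41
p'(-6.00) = 7.92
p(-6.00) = -24.41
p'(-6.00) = 7.92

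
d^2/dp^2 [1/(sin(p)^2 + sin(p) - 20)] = (-4*sin(p)^4 - 3*sin(p)^3 - 75*sin(p)^2 - 14*sin(p) + 42)/(sin(p)^2 + sin(p) - 20)^3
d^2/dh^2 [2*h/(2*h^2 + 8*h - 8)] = 2*(4*h*(h + 2)^2 - (3*h + 4)*(h^2 + 4*h - 4))/(h^2 + 4*h - 4)^3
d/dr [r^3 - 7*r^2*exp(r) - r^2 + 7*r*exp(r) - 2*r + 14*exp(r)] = -7*r^2*exp(r) + 3*r^2 - 7*r*exp(r) - 2*r + 21*exp(r) - 2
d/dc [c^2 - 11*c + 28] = 2*c - 11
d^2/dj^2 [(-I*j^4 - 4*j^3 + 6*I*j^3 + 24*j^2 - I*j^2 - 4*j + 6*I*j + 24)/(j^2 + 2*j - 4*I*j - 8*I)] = 2*I*(-j^3 - 6*j^2 - 12*j + 32)/(j^3 + 6*j^2 + 12*j + 8)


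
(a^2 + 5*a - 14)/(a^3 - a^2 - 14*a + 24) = (a + 7)/(a^2 + a - 12)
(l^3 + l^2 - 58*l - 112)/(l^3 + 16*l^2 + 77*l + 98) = (l - 8)/(l + 7)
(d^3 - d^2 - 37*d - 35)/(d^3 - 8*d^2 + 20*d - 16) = (d^3 - d^2 - 37*d - 35)/(d^3 - 8*d^2 + 20*d - 16)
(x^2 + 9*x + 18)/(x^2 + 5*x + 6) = (x + 6)/(x + 2)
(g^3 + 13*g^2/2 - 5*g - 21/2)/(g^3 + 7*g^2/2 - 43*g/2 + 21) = (g + 1)/(g - 2)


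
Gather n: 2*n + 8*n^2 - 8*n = 8*n^2 - 6*n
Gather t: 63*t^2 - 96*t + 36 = 63*t^2 - 96*t + 36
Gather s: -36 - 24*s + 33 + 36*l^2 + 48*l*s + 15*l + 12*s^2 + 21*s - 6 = 36*l^2 + 15*l + 12*s^2 + s*(48*l - 3) - 9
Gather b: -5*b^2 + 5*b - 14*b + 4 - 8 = -5*b^2 - 9*b - 4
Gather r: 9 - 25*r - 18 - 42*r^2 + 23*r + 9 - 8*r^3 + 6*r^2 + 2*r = -8*r^3 - 36*r^2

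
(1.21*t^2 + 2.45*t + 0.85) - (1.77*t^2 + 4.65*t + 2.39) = -0.56*t^2 - 2.2*t - 1.54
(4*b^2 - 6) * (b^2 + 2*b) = 4*b^4 + 8*b^3 - 6*b^2 - 12*b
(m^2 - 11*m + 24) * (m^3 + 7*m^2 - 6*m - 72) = m^5 - 4*m^4 - 59*m^3 + 162*m^2 + 648*m - 1728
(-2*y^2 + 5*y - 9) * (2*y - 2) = -4*y^3 + 14*y^2 - 28*y + 18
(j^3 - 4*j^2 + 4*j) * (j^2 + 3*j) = j^5 - j^4 - 8*j^3 + 12*j^2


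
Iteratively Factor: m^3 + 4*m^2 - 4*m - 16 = (m + 4)*(m^2 - 4) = (m + 2)*(m + 4)*(m - 2)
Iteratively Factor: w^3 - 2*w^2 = (w)*(w^2 - 2*w) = w*(w - 2)*(w)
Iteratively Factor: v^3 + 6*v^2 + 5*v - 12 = (v + 3)*(v^2 + 3*v - 4) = (v + 3)*(v + 4)*(v - 1)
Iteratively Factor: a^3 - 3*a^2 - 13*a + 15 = (a - 1)*(a^2 - 2*a - 15) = (a - 1)*(a + 3)*(a - 5)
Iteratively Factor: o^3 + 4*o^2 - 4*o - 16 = (o + 2)*(o^2 + 2*o - 8) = (o - 2)*(o + 2)*(o + 4)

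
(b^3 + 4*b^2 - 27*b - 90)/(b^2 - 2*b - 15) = b + 6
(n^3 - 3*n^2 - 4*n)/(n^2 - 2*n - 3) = n*(n - 4)/(n - 3)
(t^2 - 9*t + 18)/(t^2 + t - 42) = (t - 3)/(t + 7)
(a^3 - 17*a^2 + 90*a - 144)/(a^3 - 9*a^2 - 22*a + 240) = (a - 3)/(a + 5)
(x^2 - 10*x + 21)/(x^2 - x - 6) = (x - 7)/(x + 2)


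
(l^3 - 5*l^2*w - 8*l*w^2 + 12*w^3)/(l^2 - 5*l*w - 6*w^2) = (l^2 + l*w - 2*w^2)/(l + w)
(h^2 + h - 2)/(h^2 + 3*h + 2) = (h - 1)/(h + 1)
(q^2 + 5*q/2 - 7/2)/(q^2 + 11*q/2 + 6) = (2*q^2 + 5*q - 7)/(2*q^2 + 11*q + 12)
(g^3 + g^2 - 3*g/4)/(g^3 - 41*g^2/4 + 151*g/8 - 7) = 2*g*(2*g + 3)/(4*g^2 - 39*g + 56)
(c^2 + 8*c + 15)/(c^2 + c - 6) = (c + 5)/(c - 2)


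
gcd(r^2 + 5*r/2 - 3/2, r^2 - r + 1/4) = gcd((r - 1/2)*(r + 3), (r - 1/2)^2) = r - 1/2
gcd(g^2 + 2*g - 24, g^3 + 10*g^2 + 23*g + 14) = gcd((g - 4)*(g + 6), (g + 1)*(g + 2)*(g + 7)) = 1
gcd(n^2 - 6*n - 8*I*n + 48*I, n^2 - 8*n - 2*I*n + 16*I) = 1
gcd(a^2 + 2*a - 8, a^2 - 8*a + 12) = a - 2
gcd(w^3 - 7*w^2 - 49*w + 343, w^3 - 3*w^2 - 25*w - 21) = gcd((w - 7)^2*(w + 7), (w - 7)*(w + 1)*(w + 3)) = w - 7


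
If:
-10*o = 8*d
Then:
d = -5*o/4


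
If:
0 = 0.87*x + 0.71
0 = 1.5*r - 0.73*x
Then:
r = -0.40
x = -0.82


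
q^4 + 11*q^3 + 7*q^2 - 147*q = q*(q - 3)*(q + 7)^2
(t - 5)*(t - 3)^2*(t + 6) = t^4 - 5*t^3 - 27*t^2 + 189*t - 270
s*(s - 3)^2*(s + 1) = s^4 - 5*s^3 + 3*s^2 + 9*s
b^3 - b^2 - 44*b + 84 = (b - 6)*(b - 2)*(b + 7)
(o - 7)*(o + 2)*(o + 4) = o^3 - o^2 - 34*o - 56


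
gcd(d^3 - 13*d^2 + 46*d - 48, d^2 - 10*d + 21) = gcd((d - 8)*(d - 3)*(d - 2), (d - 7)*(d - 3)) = d - 3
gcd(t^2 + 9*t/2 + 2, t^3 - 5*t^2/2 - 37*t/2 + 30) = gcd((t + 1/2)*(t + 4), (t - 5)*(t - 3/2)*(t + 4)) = t + 4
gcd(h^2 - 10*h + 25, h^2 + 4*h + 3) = 1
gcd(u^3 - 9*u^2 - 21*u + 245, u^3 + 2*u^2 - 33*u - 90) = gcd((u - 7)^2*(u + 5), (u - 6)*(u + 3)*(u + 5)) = u + 5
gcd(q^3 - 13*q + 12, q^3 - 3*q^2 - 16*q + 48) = q^2 + q - 12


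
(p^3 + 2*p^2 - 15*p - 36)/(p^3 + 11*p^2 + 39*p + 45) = (p - 4)/(p + 5)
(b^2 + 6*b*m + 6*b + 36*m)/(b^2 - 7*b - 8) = (b^2 + 6*b*m + 6*b + 36*m)/(b^2 - 7*b - 8)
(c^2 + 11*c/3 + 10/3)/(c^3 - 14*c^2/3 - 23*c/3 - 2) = (3*c^2 + 11*c + 10)/(3*c^3 - 14*c^2 - 23*c - 6)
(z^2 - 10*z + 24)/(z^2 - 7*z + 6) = (z - 4)/(z - 1)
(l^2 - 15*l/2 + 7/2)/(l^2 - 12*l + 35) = (l - 1/2)/(l - 5)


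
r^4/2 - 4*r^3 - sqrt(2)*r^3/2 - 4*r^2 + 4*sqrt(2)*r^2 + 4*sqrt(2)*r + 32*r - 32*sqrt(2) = (r/2 + sqrt(2))*(r - 8)*(r - 2*sqrt(2))*(r - sqrt(2))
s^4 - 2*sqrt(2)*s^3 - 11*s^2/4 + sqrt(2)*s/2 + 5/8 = (s - 1/2)*(s + 1/2)*(s - 5*sqrt(2)/2)*(s + sqrt(2)/2)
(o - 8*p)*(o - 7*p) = o^2 - 15*o*p + 56*p^2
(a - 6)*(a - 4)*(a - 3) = a^3 - 13*a^2 + 54*a - 72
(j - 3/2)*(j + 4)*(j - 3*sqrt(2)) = j^3 - 3*sqrt(2)*j^2 + 5*j^2/2 - 15*sqrt(2)*j/2 - 6*j + 18*sqrt(2)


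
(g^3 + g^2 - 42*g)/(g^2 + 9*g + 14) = g*(g - 6)/(g + 2)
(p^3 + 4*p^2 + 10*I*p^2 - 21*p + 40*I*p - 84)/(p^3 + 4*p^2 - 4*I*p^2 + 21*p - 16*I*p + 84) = (p + 7*I)/(p - 7*I)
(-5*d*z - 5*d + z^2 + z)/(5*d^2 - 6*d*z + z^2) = (z + 1)/(-d + z)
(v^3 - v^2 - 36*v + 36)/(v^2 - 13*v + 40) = (v^3 - v^2 - 36*v + 36)/(v^2 - 13*v + 40)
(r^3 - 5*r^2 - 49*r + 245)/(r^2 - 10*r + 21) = (r^2 + 2*r - 35)/(r - 3)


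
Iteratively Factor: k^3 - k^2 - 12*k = (k - 4)*(k^2 + 3*k) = k*(k - 4)*(k + 3)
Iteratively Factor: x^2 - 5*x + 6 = (x - 2)*(x - 3)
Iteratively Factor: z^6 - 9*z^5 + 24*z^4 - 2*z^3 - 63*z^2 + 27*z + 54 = (z - 2)*(z^5 - 7*z^4 + 10*z^3 + 18*z^2 - 27*z - 27) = (z - 3)*(z - 2)*(z^4 - 4*z^3 - 2*z^2 + 12*z + 9) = (z - 3)^2*(z - 2)*(z^3 - z^2 - 5*z - 3) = (z - 3)^2*(z - 2)*(z + 1)*(z^2 - 2*z - 3) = (z - 3)^2*(z - 2)*(z + 1)^2*(z - 3)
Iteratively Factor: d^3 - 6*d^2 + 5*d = (d - 1)*(d^2 - 5*d) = d*(d - 1)*(d - 5)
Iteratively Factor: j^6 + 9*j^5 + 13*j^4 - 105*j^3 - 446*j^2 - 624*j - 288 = (j + 4)*(j^5 + 5*j^4 - 7*j^3 - 77*j^2 - 138*j - 72) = (j + 3)*(j + 4)*(j^4 + 2*j^3 - 13*j^2 - 38*j - 24) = (j + 2)*(j + 3)*(j + 4)*(j^3 - 13*j - 12) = (j + 1)*(j + 2)*(j + 3)*(j + 4)*(j^2 - j - 12) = (j - 4)*(j + 1)*(j + 2)*(j + 3)*(j + 4)*(j + 3)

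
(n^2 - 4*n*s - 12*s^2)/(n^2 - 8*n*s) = (n^2 - 4*n*s - 12*s^2)/(n*(n - 8*s))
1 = 1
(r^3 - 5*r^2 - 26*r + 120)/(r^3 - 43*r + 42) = (r^2 + r - 20)/(r^2 + 6*r - 7)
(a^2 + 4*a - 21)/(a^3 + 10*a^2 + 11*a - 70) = (a - 3)/(a^2 + 3*a - 10)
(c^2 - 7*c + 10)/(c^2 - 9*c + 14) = (c - 5)/(c - 7)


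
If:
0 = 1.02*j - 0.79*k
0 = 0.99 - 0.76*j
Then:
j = 1.30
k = 1.68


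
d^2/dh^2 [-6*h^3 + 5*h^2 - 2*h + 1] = 10 - 36*h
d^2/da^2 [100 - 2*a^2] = -4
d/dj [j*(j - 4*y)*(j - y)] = 3*j^2 - 10*j*y + 4*y^2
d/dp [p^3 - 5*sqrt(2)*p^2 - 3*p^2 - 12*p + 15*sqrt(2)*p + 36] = 3*p^2 - 10*sqrt(2)*p - 6*p - 12 + 15*sqrt(2)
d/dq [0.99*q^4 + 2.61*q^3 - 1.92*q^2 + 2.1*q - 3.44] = 3.96*q^3 + 7.83*q^2 - 3.84*q + 2.1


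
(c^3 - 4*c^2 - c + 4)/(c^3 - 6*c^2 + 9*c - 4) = (c + 1)/(c - 1)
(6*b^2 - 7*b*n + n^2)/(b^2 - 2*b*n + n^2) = (6*b - n)/(b - n)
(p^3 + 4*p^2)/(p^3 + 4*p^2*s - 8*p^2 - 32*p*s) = p*(p + 4)/(p^2 + 4*p*s - 8*p - 32*s)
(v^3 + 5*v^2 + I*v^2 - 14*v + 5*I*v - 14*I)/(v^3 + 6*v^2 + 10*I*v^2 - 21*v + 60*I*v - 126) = (v^3 + v^2*(5 + I) + v*(-14 + 5*I) - 14*I)/(v^3 + v^2*(6 + 10*I) + v*(-21 + 60*I) - 126)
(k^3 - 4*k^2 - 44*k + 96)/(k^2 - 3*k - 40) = (k^2 + 4*k - 12)/(k + 5)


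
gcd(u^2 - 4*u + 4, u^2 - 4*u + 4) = u^2 - 4*u + 4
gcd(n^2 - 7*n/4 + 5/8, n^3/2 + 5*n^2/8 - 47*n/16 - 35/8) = 1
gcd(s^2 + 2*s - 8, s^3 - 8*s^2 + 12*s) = s - 2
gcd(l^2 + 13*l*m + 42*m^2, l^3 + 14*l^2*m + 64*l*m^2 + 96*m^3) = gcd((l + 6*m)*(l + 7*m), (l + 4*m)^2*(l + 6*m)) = l + 6*m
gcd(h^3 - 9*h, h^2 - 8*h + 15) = h - 3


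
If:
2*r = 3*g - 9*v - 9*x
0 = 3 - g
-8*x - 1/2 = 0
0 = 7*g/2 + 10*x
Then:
No Solution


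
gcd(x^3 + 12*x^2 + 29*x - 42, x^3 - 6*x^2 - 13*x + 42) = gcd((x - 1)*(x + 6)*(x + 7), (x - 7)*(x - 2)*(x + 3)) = 1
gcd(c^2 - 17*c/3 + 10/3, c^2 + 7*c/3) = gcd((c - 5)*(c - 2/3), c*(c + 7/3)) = 1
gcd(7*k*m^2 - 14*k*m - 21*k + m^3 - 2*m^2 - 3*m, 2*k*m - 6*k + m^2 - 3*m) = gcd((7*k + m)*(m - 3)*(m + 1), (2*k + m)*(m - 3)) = m - 3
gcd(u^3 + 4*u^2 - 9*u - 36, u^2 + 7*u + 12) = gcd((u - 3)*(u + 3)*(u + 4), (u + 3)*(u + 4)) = u^2 + 7*u + 12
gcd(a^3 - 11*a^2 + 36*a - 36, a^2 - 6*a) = a - 6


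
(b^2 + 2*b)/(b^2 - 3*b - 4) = b*(b + 2)/(b^2 - 3*b - 4)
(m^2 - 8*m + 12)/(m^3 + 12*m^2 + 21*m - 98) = (m - 6)/(m^2 + 14*m + 49)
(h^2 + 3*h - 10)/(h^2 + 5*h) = (h - 2)/h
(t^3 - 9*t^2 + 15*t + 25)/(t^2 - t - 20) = (t^2 - 4*t - 5)/(t + 4)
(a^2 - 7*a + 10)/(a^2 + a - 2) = (a^2 - 7*a + 10)/(a^2 + a - 2)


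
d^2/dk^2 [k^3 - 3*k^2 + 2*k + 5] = 6*k - 6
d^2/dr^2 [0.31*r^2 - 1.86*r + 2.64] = 0.620000000000000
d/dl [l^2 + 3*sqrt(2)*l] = 2*l + 3*sqrt(2)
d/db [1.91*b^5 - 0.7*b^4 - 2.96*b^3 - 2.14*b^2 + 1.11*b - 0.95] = 9.55*b^4 - 2.8*b^3 - 8.88*b^2 - 4.28*b + 1.11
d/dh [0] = 0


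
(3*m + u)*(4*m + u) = 12*m^2 + 7*m*u + u^2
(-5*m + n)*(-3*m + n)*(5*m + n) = 75*m^3 - 25*m^2*n - 3*m*n^2 + n^3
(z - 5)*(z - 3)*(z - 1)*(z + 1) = z^4 - 8*z^3 + 14*z^2 + 8*z - 15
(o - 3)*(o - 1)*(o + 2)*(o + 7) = o^4 + 5*o^3 - 19*o^2 - 29*o + 42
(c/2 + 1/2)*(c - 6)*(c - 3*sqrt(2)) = c^3/2 - 5*c^2/2 - 3*sqrt(2)*c^2/2 - 3*c + 15*sqrt(2)*c/2 + 9*sqrt(2)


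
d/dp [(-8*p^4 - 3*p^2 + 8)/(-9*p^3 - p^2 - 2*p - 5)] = (2*p*(16*p^2 + 3)*(9*p^3 + p^2 + 2*p + 5) - (27*p^2 + 2*p + 2)*(8*p^4 + 3*p^2 - 8))/(9*p^3 + p^2 + 2*p + 5)^2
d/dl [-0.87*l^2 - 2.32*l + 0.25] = -1.74*l - 2.32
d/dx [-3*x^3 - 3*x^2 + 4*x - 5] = -9*x^2 - 6*x + 4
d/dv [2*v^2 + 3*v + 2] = 4*v + 3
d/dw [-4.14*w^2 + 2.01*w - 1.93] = 2.01 - 8.28*w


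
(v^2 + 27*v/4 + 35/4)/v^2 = 1 + 27/(4*v) + 35/(4*v^2)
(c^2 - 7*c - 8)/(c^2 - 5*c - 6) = (c - 8)/(c - 6)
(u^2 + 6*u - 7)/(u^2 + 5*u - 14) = (u - 1)/(u - 2)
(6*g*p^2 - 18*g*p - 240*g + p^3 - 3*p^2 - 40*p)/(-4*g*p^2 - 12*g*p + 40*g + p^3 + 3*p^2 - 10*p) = (6*g*p - 48*g + p^2 - 8*p)/(-4*g*p + 8*g + p^2 - 2*p)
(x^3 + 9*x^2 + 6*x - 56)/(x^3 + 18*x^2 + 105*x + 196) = (x - 2)/(x + 7)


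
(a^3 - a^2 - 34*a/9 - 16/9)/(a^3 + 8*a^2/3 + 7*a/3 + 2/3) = (a - 8/3)/(a + 1)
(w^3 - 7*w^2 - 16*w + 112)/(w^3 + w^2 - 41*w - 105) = (w^2 - 16)/(w^2 + 8*w + 15)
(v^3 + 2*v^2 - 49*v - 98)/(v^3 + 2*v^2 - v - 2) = (v^2 - 49)/(v^2 - 1)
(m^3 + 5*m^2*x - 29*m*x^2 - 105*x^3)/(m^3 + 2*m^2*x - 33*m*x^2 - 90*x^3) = (-m^2 - 2*m*x + 35*x^2)/(-m^2 + m*x + 30*x^2)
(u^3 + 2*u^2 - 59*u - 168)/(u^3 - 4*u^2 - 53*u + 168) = (u + 3)/(u - 3)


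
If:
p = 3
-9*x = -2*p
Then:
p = 3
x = 2/3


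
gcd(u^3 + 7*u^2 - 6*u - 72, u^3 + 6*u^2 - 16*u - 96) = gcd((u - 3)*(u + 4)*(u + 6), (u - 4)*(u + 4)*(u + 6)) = u^2 + 10*u + 24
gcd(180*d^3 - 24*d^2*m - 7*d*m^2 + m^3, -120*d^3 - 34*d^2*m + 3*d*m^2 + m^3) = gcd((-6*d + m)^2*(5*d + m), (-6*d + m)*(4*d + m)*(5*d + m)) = 30*d^2 + d*m - m^2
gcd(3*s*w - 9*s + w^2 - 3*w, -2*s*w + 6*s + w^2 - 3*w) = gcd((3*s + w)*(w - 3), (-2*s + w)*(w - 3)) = w - 3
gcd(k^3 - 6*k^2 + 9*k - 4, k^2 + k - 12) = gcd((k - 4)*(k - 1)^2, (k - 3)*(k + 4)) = 1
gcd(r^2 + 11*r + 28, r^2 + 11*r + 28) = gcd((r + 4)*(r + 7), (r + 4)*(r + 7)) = r^2 + 11*r + 28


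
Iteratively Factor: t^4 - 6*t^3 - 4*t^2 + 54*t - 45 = (t - 1)*(t^3 - 5*t^2 - 9*t + 45) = (t - 1)*(t + 3)*(t^2 - 8*t + 15) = (t - 5)*(t - 1)*(t + 3)*(t - 3)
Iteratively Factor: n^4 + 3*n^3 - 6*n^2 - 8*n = (n + 1)*(n^3 + 2*n^2 - 8*n) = n*(n + 1)*(n^2 + 2*n - 8) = n*(n + 1)*(n + 4)*(n - 2)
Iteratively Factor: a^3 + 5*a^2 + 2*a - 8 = (a + 2)*(a^2 + 3*a - 4) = (a - 1)*(a + 2)*(a + 4)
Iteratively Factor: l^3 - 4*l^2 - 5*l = (l)*(l^2 - 4*l - 5) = l*(l - 5)*(l + 1)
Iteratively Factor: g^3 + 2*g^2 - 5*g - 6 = (g + 1)*(g^2 + g - 6) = (g + 1)*(g + 3)*(g - 2)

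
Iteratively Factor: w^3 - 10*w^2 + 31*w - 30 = (w - 5)*(w^2 - 5*w + 6) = (w - 5)*(w - 3)*(w - 2)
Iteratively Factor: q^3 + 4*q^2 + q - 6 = (q - 1)*(q^2 + 5*q + 6) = (q - 1)*(q + 2)*(q + 3)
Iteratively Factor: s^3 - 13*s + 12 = (s - 3)*(s^2 + 3*s - 4) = (s - 3)*(s + 4)*(s - 1)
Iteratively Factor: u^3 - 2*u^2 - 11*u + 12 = (u - 4)*(u^2 + 2*u - 3) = (u - 4)*(u - 1)*(u + 3)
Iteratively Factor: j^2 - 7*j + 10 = (j - 5)*(j - 2)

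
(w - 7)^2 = w^2 - 14*w + 49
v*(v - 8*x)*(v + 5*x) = v^3 - 3*v^2*x - 40*v*x^2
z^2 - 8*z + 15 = (z - 5)*(z - 3)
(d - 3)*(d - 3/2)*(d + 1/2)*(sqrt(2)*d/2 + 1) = sqrt(2)*d^4/2 - 2*sqrt(2)*d^3 + d^3 - 4*d^2 + 9*sqrt(2)*d^2/8 + 9*sqrt(2)*d/8 + 9*d/4 + 9/4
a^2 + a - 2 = (a - 1)*(a + 2)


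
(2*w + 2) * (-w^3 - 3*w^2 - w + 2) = -2*w^4 - 8*w^3 - 8*w^2 + 2*w + 4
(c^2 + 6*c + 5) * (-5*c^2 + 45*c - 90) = -5*c^4 + 15*c^3 + 155*c^2 - 315*c - 450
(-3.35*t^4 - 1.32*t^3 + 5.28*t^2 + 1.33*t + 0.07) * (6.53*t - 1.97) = -21.8755*t^5 - 2.0201*t^4 + 37.0788*t^3 - 1.7167*t^2 - 2.163*t - 0.1379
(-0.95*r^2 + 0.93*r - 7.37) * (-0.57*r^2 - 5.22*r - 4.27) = 0.5415*r^4 + 4.4289*r^3 + 3.4028*r^2 + 34.5003*r + 31.4699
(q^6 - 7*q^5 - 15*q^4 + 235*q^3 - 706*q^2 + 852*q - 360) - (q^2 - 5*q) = q^6 - 7*q^5 - 15*q^4 + 235*q^3 - 707*q^2 + 857*q - 360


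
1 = 1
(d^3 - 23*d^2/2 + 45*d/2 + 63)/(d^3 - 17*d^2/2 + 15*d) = (2*d^2 - 11*d - 21)/(d*(2*d - 5))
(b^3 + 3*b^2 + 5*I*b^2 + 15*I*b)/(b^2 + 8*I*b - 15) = b*(b + 3)/(b + 3*I)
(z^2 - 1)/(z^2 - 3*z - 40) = (1 - z^2)/(-z^2 + 3*z + 40)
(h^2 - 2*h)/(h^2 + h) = (h - 2)/(h + 1)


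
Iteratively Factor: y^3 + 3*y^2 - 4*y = (y + 4)*(y^2 - y) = (y - 1)*(y + 4)*(y)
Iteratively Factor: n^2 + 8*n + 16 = (n + 4)*(n + 4)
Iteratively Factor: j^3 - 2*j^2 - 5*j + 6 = (j - 1)*(j^2 - j - 6) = (j - 3)*(j - 1)*(j + 2)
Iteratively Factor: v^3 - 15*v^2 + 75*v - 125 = (v - 5)*(v^2 - 10*v + 25) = (v - 5)^2*(v - 5)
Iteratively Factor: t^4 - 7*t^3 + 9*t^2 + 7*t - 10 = (t - 2)*(t^3 - 5*t^2 - t + 5) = (t - 2)*(t + 1)*(t^2 - 6*t + 5) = (t - 2)*(t - 1)*(t + 1)*(t - 5)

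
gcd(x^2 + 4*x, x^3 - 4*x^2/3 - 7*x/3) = x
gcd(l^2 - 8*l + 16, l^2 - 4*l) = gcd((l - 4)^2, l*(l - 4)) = l - 4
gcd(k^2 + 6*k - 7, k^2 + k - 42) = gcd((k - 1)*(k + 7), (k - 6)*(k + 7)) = k + 7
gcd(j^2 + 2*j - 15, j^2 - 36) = 1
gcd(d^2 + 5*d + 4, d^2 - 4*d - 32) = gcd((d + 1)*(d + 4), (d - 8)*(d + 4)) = d + 4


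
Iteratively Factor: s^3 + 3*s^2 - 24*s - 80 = (s - 5)*(s^2 + 8*s + 16) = (s - 5)*(s + 4)*(s + 4)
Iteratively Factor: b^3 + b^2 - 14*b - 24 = (b + 2)*(b^2 - b - 12) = (b + 2)*(b + 3)*(b - 4)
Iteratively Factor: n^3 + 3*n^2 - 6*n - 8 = (n + 4)*(n^2 - n - 2) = (n + 1)*(n + 4)*(n - 2)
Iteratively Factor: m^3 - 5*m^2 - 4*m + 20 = (m + 2)*(m^2 - 7*m + 10) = (m - 2)*(m + 2)*(m - 5)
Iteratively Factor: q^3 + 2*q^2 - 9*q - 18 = (q + 2)*(q^2 - 9) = (q - 3)*(q + 2)*(q + 3)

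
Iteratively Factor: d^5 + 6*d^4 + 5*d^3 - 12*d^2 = (d)*(d^4 + 6*d^3 + 5*d^2 - 12*d) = d*(d + 4)*(d^3 + 2*d^2 - 3*d) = d*(d + 3)*(d + 4)*(d^2 - d) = d^2*(d + 3)*(d + 4)*(d - 1)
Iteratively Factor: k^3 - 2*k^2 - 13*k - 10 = (k + 1)*(k^2 - 3*k - 10) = (k - 5)*(k + 1)*(k + 2)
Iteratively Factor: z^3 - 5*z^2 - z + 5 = (z - 1)*(z^2 - 4*z - 5) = (z - 5)*(z - 1)*(z + 1)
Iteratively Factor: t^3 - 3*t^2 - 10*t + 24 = (t - 2)*(t^2 - t - 12) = (t - 4)*(t - 2)*(t + 3)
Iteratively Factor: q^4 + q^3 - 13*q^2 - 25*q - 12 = (q + 3)*(q^3 - 2*q^2 - 7*q - 4) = (q + 1)*(q + 3)*(q^2 - 3*q - 4) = (q + 1)^2*(q + 3)*(q - 4)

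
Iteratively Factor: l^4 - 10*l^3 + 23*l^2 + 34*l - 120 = (l - 3)*(l^3 - 7*l^2 + 2*l + 40) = (l - 5)*(l - 3)*(l^2 - 2*l - 8) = (l - 5)*(l - 3)*(l + 2)*(l - 4)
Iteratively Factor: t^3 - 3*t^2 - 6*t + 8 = (t - 4)*(t^2 + t - 2) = (t - 4)*(t - 1)*(t + 2)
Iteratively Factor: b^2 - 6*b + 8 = (b - 2)*(b - 4)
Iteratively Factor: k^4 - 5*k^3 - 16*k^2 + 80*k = (k + 4)*(k^3 - 9*k^2 + 20*k) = (k - 5)*(k + 4)*(k^2 - 4*k) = k*(k - 5)*(k + 4)*(k - 4)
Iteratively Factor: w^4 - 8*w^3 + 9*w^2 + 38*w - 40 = (w + 2)*(w^3 - 10*w^2 + 29*w - 20) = (w - 1)*(w + 2)*(w^2 - 9*w + 20) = (w - 4)*(w - 1)*(w + 2)*(w - 5)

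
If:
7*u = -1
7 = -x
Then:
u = -1/7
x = -7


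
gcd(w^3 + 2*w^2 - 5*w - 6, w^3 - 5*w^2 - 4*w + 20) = w - 2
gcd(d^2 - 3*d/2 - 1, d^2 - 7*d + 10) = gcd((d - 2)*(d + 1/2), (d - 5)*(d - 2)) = d - 2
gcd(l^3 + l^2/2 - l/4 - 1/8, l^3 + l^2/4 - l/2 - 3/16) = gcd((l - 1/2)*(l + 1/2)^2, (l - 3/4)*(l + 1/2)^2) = l^2 + l + 1/4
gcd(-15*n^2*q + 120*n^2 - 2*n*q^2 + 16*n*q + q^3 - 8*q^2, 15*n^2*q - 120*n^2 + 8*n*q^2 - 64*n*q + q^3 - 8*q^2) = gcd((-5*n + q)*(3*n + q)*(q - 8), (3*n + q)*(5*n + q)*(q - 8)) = 3*n*q - 24*n + q^2 - 8*q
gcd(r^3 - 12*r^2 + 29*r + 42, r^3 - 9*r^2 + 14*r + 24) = r^2 - 5*r - 6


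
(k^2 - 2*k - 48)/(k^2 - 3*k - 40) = (k + 6)/(k + 5)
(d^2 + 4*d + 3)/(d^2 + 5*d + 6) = (d + 1)/(d + 2)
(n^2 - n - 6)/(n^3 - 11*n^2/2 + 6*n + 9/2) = 2*(n + 2)/(2*n^2 - 5*n - 3)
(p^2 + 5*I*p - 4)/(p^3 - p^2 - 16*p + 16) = (p^2 + 5*I*p - 4)/(p^3 - p^2 - 16*p + 16)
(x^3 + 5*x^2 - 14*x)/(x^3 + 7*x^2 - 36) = x*(x + 7)/(x^2 + 9*x + 18)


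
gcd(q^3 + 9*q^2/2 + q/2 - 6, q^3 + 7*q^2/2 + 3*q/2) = 1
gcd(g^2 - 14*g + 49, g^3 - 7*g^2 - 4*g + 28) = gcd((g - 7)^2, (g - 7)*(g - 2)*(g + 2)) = g - 7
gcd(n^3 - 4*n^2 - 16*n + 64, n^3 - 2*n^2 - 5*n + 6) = 1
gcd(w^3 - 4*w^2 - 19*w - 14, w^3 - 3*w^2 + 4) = w + 1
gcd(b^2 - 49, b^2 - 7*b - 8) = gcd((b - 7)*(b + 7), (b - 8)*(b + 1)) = 1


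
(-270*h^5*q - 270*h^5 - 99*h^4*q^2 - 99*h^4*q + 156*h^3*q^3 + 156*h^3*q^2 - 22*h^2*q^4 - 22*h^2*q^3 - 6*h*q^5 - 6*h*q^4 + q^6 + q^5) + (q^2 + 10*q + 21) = -270*h^5*q - 270*h^5 - 99*h^4*q^2 - 99*h^4*q + 156*h^3*q^3 + 156*h^3*q^2 - 22*h^2*q^4 - 22*h^2*q^3 - 6*h*q^5 - 6*h*q^4 + q^6 + q^5 + q^2 + 10*q + 21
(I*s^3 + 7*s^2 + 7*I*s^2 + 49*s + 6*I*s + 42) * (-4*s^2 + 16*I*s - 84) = -4*I*s^5 - 44*s^4 - 28*I*s^4 - 308*s^3 + 4*I*s^3 - 852*s^2 + 196*I*s^2 - 4116*s + 168*I*s - 3528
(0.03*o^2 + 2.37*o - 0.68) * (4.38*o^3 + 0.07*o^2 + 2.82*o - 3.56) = 0.1314*o^5 + 10.3827*o^4 - 2.7279*o^3 + 6.529*o^2 - 10.3548*o + 2.4208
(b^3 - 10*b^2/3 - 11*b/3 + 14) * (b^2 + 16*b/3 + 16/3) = b^5 + 2*b^4 - 145*b^3/9 - 70*b^2/3 + 496*b/9 + 224/3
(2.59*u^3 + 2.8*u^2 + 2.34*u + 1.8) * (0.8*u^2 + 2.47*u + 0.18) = 2.072*u^5 + 8.6373*u^4 + 9.2542*u^3 + 7.7238*u^2 + 4.8672*u + 0.324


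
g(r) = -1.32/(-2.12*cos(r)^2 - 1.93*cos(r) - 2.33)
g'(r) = -1.32*(-4.24*sin(r)*cos(r) - 1.93*sin(r))/(-2.12*cos(r)^2 - 1.93*cos(r) - 2.33)^2 = (5.5968*cos(r) + 2.5476)*sin(r)/(2.12*cos(r)^2 + 1.93*cos(r) + 2.33)^2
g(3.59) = 0.57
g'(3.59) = 0.20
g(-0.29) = 0.22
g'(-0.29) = -0.06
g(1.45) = 0.51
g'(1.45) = 0.48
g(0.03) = 0.21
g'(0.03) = 0.01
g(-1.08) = 0.36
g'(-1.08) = -0.33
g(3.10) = 0.52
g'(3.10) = -0.02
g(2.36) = 0.65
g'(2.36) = -0.24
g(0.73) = 0.27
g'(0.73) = 0.18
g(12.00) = 0.24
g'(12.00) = -0.13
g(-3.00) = 0.53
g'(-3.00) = 0.07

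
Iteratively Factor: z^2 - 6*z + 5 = (z - 5)*(z - 1)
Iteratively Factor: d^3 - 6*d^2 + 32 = (d + 2)*(d^2 - 8*d + 16) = (d - 4)*(d + 2)*(d - 4)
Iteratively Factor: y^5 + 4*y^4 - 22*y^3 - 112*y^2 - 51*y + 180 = (y - 5)*(y^4 + 9*y^3 + 23*y^2 + 3*y - 36) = (y - 5)*(y + 3)*(y^3 + 6*y^2 + 5*y - 12) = (y - 5)*(y + 3)^2*(y^2 + 3*y - 4) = (y - 5)*(y - 1)*(y + 3)^2*(y + 4)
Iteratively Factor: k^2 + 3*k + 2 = (k + 1)*(k + 2)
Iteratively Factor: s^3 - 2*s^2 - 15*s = (s + 3)*(s^2 - 5*s) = s*(s + 3)*(s - 5)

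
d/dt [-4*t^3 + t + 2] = 1 - 12*t^2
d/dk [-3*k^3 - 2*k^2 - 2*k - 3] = -9*k^2 - 4*k - 2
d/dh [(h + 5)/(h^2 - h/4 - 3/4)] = 4*(4*h^2 - h - (h + 5)*(8*h - 1) - 3)/(-4*h^2 + h + 3)^2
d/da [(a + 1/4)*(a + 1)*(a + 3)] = 3*a^2 + 17*a/2 + 4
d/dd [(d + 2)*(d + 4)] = 2*d + 6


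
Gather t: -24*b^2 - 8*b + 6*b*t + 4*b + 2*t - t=-24*b^2 - 4*b + t*(6*b + 1)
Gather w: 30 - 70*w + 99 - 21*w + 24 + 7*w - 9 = 144 - 84*w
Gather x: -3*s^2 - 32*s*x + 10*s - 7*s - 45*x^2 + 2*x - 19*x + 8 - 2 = -3*s^2 + 3*s - 45*x^2 + x*(-32*s - 17) + 6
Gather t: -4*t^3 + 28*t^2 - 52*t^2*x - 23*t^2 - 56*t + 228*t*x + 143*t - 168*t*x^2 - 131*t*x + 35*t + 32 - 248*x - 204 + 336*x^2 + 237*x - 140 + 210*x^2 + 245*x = -4*t^3 + t^2*(5 - 52*x) + t*(-168*x^2 + 97*x + 122) + 546*x^2 + 234*x - 312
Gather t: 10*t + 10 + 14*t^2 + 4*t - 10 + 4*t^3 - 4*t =4*t^3 + 14*t^2 + 10*t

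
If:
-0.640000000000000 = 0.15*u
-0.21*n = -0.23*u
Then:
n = -4.67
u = -4.27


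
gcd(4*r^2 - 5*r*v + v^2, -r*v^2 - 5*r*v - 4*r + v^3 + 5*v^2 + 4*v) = r - v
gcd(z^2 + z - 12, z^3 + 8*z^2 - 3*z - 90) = z - 3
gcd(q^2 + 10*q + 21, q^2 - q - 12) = q + 3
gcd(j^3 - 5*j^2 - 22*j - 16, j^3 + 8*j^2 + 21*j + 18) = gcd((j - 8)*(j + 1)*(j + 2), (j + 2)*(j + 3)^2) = j + 2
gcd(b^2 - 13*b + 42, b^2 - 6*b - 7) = b - 7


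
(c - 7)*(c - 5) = c^2 - 12*c + 35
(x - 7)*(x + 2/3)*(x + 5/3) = x^3 - 14*x^2/3 - 137*x/9 - 70/9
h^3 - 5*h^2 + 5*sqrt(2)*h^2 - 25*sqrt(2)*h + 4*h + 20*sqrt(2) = (h - 4)*(h - 1)*(h + 5*sqrt(2))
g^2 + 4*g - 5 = (g - 1)*(g + 5)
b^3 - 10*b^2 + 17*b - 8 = (b - 8)*(b - 1)^2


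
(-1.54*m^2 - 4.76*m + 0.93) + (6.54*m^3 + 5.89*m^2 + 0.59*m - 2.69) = 6.54*m^3 + 4.35*m^2 - 4.17*m - 1.76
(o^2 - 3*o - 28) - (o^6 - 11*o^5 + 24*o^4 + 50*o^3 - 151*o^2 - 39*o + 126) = -o^6 + 11*o^5 - 24*o^4 - 50*o^3 + 152*o^2 + 36*o - 154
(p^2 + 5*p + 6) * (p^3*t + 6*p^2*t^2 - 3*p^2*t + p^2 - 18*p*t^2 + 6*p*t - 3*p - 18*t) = p^5*t + 6*p^4*t^2 + 2*p^4*t + p^4 + 12*p^3*t^2 - 3*p^3*t + 2*p^3 - 54*p^2*t^2 - 6*p^2*t - 9*p^2 - 108*p*t^2 - 54*p*t - 18*p - 108*t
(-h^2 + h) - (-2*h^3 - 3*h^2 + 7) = 2*h^3 + 2*h^2 + h - 7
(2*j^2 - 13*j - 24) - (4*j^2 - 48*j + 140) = -2*j^2 + 35*j - 164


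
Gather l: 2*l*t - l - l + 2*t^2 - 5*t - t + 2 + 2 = l*(2*t - 2) + 2*t^2 - 6*t + 4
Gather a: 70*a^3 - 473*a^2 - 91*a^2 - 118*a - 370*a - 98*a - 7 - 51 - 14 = 70*a^3 - 564*a^2 - 586*a - 72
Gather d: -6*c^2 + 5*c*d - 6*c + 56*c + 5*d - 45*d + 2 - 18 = -6*c^2 + 50*c + d*(5*c - 40) - 16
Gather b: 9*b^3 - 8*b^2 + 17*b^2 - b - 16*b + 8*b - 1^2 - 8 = 9*b^3 + 9*b^2 - 9*b - 9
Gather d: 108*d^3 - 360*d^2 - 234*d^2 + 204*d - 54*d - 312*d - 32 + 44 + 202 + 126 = 108*d^3 - 594*d^2 - 162*d + 340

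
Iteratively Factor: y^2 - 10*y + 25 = (y - 5)*(y - 5)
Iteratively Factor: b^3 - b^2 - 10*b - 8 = (b + 1)*(b^2 - 2*b - 8) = (b + 1)*(b + 2)*(b - 4)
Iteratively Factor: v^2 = (v)*(v)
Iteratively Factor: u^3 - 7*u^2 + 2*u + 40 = (u - 5)*(u^2 - 2*u - 8) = (u - 5)*(u - 4)*(u + 2)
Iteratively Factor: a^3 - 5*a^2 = (a)*(a^2 - 5*a) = a*(a - 5)*(a)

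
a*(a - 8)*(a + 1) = a^3 - 7*a^2 - 8*a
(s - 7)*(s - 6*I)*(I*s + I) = I*s^3 + 6*s^2 - 6*I*s^2 - 36*s - 7*I*s - 42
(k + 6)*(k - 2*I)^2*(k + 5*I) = k^4 + 6*k^3 + I*k^3 + 16*k^2 + 6*I*k^2 + 96*k - 20*I*k - 120*I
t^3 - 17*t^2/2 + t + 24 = (t - 8)*(t - 2)*(t + 3/2)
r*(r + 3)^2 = r^3 + 6*r^2 + 9*r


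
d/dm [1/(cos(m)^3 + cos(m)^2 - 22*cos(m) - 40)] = (3*cos(m)^2 + 2*cos(m) - 22)*sin(m)/(cos(m)^3 + cos(m)^2 - 22*cos(m) - 40)^2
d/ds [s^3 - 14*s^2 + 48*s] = 3*s^2 - 28*s + 48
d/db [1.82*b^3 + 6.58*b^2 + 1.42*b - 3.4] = 5.46*b^2 + 13.16*b + 1.42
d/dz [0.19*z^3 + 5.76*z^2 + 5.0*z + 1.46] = 0.57*z^2 + 11.52*z + 5.0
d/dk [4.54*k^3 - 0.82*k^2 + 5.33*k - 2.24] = 13.62*k^2 - 1.64*k + 5.33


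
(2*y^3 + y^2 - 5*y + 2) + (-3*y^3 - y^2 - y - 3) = -y^3 - 6*y - 1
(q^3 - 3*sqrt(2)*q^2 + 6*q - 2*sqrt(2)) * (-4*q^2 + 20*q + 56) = -4*q^5 + 12*sqrt(2)*q^4 + 20*q^4 - 60*sqrt(2)*q^3 + 32*q^3 - 160*sqrt(2)*q^2 + 120*q^2 - 40*sqrt(2)*q + 336*q - 112*sqrt(2)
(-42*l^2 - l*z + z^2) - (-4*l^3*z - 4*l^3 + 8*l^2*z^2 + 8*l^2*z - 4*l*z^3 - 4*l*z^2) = 4*l^3*z + 4*l^3 - 8*l^2*z^2 - 8*l^2*z - 42*l^2 + 4*l*z^3 + 4*l*z^2 - l*z + z^2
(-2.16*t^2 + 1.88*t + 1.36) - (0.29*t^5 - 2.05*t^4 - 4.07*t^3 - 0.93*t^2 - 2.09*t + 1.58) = -0.29*t^5 + 2.05*t^4 + 4.07*t^3 - 1.23*t^2 + 3.97*t - 0.22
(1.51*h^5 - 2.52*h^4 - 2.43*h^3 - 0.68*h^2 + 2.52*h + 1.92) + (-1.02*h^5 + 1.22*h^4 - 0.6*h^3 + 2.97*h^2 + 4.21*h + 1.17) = 0.49*h^5 - 1.3*h^4 - 3.03*h^3 + 2.29*h^2 + 6.73*h + 3.09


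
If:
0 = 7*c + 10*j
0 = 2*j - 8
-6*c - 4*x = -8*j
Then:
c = -40/7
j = 4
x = 116/7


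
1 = 1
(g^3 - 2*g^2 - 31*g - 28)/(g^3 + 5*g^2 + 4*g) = (g - 7)/g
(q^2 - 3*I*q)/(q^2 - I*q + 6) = q/(q + 2*I)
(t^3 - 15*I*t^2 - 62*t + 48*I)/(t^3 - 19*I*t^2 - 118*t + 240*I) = (t - I)/(t - 5*I)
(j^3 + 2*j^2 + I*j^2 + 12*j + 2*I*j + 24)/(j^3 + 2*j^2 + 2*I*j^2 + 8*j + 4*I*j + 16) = (j - 3*I)/(j - 2*I)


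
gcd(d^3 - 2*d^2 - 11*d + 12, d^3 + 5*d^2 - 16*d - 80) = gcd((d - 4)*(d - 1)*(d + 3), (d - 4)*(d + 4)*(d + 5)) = d - 4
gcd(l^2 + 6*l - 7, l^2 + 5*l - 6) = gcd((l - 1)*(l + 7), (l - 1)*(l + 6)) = l - 1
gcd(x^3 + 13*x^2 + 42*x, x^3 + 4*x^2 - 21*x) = x^2 + 7*x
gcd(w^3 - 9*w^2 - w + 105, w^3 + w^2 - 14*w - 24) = w + 3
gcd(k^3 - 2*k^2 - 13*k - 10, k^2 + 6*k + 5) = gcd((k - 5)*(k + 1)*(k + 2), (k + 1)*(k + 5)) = k + 1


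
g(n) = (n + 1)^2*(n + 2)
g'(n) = (n + 1)^2 + (n + 2)*(2*n + 2)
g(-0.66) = 0.15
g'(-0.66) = 1.03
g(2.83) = 70.85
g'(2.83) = 51.67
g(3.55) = 114.90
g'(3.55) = 71.21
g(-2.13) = -0.17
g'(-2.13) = 1.57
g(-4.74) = -38.33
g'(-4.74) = 34.48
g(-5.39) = -65.33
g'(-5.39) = 49.04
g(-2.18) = -0.25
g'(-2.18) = 1.82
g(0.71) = 7.92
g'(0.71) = 12.19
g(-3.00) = -4.00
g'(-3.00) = 8.00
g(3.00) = 80.00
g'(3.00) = 56.00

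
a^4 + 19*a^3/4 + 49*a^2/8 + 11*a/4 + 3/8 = (a + 1/4)*(a + 1/2)*(a + 1)*(a + 3)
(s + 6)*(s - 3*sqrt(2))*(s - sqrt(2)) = s^3 - 4*sqrt(2)*s^2 + 6*s^2 - 24*sqrt(2)*s + 6*s + 36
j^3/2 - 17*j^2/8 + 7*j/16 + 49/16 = (j/2 + 1/2)*(j - 7/2)*(j - 7/4)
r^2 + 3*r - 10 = (r - 2)*(r + 5)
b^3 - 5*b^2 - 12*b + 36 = (b - 6)*(b - 2)*(b + 3)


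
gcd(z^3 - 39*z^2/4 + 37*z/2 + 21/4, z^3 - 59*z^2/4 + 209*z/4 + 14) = z^2 - 27*z/4 - 7/4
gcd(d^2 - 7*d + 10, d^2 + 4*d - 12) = d - 2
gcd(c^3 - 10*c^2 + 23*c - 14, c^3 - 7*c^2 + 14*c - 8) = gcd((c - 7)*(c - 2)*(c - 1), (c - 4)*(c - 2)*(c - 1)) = c^2 - 3*c + 2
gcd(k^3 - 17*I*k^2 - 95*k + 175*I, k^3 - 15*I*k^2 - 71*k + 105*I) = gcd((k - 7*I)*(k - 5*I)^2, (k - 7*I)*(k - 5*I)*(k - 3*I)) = k^2 - 12*I*k - 35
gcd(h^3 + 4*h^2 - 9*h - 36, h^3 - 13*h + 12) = h^2 + h - 12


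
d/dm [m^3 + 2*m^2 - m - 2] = 3*m^2 + 4*m - 1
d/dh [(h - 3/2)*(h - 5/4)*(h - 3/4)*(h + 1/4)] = 4*h^3 - 39*h^2/4 + 49*h/8 - 27/64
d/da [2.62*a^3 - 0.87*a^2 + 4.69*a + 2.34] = 7.86*a^2 - 1.74*a + 4.69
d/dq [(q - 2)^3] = 3*(q - 2)^2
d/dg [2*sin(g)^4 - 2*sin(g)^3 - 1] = 2*(4*sin(g) - 3)*sin(g)^2*cos(g)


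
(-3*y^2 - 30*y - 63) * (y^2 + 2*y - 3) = -3*y^4 - 36*y^3 - 114*y^2 - 36*y + 189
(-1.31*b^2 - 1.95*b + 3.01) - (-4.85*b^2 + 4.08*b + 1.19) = 3.54*b^2 - 6.03*b + 1.82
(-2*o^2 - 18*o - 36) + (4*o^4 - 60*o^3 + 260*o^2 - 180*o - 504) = 4*o^4 - 60*o^3 + 258*o^2 - 198*o - 540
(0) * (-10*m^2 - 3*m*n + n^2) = 0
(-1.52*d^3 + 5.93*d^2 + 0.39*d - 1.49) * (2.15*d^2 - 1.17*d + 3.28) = -3.268*d^5 + 14.5279*d^4 - 11.0852*d^3 + 15.7906*d^2 + 3.0225*d - 4.8872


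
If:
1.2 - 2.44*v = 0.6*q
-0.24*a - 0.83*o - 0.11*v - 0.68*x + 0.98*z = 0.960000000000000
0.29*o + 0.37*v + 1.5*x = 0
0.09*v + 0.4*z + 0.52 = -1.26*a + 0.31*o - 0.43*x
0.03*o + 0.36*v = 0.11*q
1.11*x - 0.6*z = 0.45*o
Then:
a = -0.70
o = -0.51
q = 0.82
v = 0.29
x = 0.03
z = 0.43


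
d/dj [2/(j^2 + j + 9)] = 2*(-2*j - 1)/(j^2 + j + 9)^2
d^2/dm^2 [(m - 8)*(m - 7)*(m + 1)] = 6*m - 28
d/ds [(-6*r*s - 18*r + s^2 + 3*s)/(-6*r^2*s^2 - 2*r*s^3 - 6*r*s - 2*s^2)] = (s*(6*r - 2*s - 3)*(3*r^2*s + r*s^2 + 3*r + s) - (6*r*s + 18*r - s^2 - 3*s)*(6*r^2*s + 3*r*s^2 + 3*r + 2*s))/(2*s^2*(3*r^2*s + r*s^2 + 3*r + s)^2)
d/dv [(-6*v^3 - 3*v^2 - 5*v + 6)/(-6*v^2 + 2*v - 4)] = (9*v^4 - 6*v^3 + 9*v^2 + 24*v + 2)/(9*v^4 - 6*v^3 + 13*v^2 - 4*v + 4)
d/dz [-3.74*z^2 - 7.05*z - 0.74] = -7.48*z - 7.05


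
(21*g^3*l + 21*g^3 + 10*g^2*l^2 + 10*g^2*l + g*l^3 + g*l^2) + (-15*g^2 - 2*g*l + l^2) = 21*g^3*l + 21*g^3 + 10*g^2*l^2 + 10*g^2*l - 15*g^2 + g*l^3 + g*l^2 - 2*g*l + l^2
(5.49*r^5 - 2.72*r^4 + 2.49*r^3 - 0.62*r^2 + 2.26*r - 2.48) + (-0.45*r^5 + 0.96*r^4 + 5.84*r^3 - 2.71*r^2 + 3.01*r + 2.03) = 5.04*r^5 - 1.76*r^4 + 8.33*r^3 - 3.33*r^2 + 5.27*r - 0.45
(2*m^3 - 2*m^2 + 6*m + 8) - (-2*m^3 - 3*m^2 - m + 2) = 4*m^3 + m^2 + 7*m + 6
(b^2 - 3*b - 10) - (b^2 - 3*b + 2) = -12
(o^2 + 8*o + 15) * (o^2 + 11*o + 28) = o^4 + 19*o^3 + 131*o^2 + 389*o + 420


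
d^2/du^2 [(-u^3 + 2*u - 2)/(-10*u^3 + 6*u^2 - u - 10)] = 2*(60*u^6 - 630*u^5 + 960*u^4 - 951*u^3 + 1506*u^2 - 696*u + 142)/(1000*u^9 - 1800*u^8 + 1380*u^7 + 2424*u^6 - 3462*u^5 + 1662*u^4 + 2641*u^3 - 1770*u^2 + 300*u + 1000)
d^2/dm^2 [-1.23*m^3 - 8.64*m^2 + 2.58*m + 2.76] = -7.38*m - 17.28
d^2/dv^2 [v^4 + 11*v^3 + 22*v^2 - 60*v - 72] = 12*v^2 + 66*v + 44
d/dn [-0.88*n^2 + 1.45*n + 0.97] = 1.45 - 1.76*n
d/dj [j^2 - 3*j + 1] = 2*j - 3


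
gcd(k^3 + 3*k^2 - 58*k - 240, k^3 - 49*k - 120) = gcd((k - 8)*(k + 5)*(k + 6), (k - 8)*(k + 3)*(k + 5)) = k^2 - 3*k - 40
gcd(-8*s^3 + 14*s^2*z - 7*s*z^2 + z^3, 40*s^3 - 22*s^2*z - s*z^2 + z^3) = 8*s^2 - 6*s*z + z^2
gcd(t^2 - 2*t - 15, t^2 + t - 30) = t - 5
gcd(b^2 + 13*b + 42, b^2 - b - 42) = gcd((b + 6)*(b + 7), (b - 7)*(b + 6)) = b + 6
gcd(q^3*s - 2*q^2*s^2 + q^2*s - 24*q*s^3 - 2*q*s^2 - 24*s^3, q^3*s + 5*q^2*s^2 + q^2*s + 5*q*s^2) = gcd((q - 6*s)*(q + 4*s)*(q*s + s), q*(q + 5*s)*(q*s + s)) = q*s + s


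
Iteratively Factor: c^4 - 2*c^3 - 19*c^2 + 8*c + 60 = (c - 5)*(c^3 + 3*c^2 - 4*c - 12) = (c - 5)*(c + 2)*(c^2 + c - 6) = (c - 5)*(c + 2)*(c + 3)*(c - 2)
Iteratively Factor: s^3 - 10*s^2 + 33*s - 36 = (s - 4)*(s^2 - 6*s + 9) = (s - 4)*(s - 3)*(s - 3)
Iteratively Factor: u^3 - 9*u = (u - 3)*(u^2 + 3*u) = (u - 3)*(u + 3)*(u)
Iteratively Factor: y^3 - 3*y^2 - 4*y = (y + 1)*(y^2 - 4*y) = y*(y + 1)*(y - 4)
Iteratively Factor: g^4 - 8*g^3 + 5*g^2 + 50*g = (g)*(g^3 - 8*g^2 + 5*g + 50) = g*(g - 5)*(g^2 - 3*g - 10) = g*(g - 5)^2*(g + 2)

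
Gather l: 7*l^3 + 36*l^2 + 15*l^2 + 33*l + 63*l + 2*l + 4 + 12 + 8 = 7*l^3 + 51*l^2 + 98*l + 24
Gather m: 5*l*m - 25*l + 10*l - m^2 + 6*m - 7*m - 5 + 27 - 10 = -15*l - m^2 + m*(5*l - 1) + 12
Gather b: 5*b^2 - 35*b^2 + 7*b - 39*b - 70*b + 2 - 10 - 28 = -30*b^2 - 102*b - 36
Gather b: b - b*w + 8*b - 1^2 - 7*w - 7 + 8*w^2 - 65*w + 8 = b*(9 - w) + 8*w^2 - 72*w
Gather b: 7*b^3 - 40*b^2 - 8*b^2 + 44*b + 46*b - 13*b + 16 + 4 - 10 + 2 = 7*b^3 - 48*b^2 + 77*b + 12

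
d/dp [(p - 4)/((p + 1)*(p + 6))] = (-p^2 + 8*p + 34)/(p^4 + 14*p^3 + 61*p^2 + 84*p + 36)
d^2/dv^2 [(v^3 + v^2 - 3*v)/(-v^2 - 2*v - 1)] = 2*(2*v - 7)/(v^4 + 4*v^3 + 6*v^2 + 4*v + 1)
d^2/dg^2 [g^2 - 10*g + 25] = 2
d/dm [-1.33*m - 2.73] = -1.33000000000000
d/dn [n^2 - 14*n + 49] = 2*n - 14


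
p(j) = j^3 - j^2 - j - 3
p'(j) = 3*j^2 - 2*j - 1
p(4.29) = 53.26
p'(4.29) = 45.63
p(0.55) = -3.69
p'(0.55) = -1.19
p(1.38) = -3.66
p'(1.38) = 1.95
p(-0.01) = -2.99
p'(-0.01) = -0.98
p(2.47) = 3.50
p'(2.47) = 12.36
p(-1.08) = -4.35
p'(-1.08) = 4.66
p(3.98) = 40.22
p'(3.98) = 38.56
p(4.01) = 41.39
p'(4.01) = 39.22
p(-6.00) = -249.00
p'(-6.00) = 119.00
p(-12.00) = -1863.00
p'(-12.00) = 455.00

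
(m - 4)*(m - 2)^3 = m^4 - 10*m^3 + 36*m^2 - 56*m + 32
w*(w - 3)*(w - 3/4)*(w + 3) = w^4 - 3*w^3/4 - 9*w^2 + 27*w/4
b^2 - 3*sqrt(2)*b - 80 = (b - 8*sqrt(2))*(b + 5*sqrt(2))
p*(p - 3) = p^2 - 3*p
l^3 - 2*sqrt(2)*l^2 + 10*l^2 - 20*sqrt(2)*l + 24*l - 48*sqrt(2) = (l + 4)*(l + 6)*(l - 2*sqrt(2))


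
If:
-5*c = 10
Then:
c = -2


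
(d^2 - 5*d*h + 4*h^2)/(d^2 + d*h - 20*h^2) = (d - h)/(d + 5*h)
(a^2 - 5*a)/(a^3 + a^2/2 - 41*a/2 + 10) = 2*a*(a - 5)/(2*a^3 + a^2 - 41*a + 20)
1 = 1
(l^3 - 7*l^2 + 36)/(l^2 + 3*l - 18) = (l^2 - 4*l - 12)/(l + 6)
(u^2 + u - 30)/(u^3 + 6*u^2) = (u - 5)/u^2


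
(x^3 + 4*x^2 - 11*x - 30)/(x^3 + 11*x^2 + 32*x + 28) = (x^2 + 2*x - 15)/(x^2 + 9*x + 14)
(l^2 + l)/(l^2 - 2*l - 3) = l/(l - 3)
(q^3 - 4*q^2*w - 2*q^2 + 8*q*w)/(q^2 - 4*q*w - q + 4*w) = q*(q - 2)/(q - 1)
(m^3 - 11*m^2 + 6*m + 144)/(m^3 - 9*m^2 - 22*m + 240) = (m + 3)/(m + 5)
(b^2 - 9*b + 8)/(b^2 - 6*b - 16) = (b - 1)/(b + 2)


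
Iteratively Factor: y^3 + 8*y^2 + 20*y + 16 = (y + 2)*(y^2 + 6*y + 8) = (y + 2)^2*(y + 4)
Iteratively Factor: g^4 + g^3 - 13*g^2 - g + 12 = (g - 3)*(g^3 + 4*g^2 - g - 4) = (g - 3)*(g + 4)*(g^2 - 1) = (g - 3)*(g + 1)*(g + 4)*(g - 1)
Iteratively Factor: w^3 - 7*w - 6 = (w - 3)*(w^2 + 3*w + 2) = (w - 3)*(w + 2)*(w + 1)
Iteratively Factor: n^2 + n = (n + 1)*(n)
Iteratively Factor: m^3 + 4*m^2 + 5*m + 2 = (m + 1)*(m^2 + 3*m + 2) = (m + 1)*(m + 2)*(m + 1)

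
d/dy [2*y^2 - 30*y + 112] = 4*y - 30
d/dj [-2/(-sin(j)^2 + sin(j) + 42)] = 2*(1 - 2*sin(j))*cos(j)/(sin(j) + cos(j)^2 + 41)^2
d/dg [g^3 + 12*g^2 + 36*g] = 3*g^2 + 24*g + 36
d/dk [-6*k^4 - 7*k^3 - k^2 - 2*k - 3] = -24*k^3 - 21*k^2 - 2*k - 2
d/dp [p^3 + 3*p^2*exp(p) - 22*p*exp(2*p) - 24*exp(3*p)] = 3*p^2*exp(p) + 3*p^2 - 44*p*exp(2*p) + 6*p*exp(p) - 72*exp(3*p) - 22*exp(2*p)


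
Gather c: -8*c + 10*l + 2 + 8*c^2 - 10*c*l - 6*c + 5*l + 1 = 8*c^2 + c*(-10*l - 14) + 15*l + 3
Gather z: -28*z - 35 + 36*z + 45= 8*z + 10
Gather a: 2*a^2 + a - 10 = 2*a^2 + a - 10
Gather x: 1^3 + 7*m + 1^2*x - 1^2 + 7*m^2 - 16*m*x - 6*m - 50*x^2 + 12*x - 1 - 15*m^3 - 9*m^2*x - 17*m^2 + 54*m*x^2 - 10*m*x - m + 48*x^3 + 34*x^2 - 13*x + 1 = -15*m^3 - 10*m^2 + 48*x^3 + x^2*(54*m - 16) + x*(-9*m^2 - 26*m)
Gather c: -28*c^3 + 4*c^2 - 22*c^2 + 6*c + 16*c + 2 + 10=-28*c^3 - 18*c^2 + 22*c + 12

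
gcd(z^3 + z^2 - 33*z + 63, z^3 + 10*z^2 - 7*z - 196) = z + 7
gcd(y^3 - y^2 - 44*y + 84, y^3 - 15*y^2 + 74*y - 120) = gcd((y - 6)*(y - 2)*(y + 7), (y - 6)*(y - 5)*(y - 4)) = y - 6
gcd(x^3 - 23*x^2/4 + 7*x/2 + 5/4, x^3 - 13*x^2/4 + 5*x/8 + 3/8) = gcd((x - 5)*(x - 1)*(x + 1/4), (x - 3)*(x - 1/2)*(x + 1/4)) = x + 1/4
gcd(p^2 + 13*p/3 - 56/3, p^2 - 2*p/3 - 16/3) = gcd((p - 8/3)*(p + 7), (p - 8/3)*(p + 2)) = p - 8/3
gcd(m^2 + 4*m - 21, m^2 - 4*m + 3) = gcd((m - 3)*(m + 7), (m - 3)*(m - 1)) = m - 3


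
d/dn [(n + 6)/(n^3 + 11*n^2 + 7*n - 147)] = (-2*n^2 - 15*n - 27)/(n^5 + 15*n^4 + 30*n^3 - 350*n^2 - 735*n + 3087)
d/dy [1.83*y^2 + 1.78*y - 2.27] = 3.66*y + 1.78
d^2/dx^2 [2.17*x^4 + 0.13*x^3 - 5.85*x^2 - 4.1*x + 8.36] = 26.04*x^2 + 0.78*x - 11.7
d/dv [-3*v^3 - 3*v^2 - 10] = 3*v*(-3*v - 2)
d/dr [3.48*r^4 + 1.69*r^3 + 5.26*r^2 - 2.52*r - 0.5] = 13.92*r^3 + 5.07*r^2 + 10.52*r - 2.52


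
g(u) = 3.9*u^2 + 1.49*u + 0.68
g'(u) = 7.8*u + 1.49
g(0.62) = 3.10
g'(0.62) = 6.33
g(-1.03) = 3.28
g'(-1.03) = -6.54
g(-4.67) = 78.78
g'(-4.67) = -34.94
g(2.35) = 25.72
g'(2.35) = 19.82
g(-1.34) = 5.69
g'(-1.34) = -8.96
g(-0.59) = 1.16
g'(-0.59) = -3.11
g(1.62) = 13.33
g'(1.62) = 14.13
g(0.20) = 1.13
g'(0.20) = 3.05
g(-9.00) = 303.17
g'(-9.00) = -68.71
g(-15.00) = 855.83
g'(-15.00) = -115.51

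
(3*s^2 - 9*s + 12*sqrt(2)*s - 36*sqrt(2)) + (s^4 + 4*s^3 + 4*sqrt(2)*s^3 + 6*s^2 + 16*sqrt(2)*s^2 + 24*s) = s^4 + 4*s^3 + 4*sqrt(2)*s^3 + 9*s^2 + 16*sqrt(2)*s^2 + 15*s + 12*sqrt(2)*s - 36*sqrt(2)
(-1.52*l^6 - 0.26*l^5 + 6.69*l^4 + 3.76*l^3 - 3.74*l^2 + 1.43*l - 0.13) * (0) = 0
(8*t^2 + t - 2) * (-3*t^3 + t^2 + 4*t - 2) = -24*t^5 + 5*t^4 + 39*t^3 - 14*t^2 - 10*t + 4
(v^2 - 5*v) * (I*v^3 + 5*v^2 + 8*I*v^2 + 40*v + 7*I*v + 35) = I*v^5 + 5*v^4 + 3*I*v^4 + 15*v^3 - 33*I*v^3 - 165*v^2 - 35*I*v^2 - 175*v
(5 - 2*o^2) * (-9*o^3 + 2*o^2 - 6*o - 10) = 18*o^5 - 4*o^4 - 33*o^3 + 30*o^2 - 30*o - 50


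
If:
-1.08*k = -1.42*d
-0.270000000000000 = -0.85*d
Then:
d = 0.32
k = 0.42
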